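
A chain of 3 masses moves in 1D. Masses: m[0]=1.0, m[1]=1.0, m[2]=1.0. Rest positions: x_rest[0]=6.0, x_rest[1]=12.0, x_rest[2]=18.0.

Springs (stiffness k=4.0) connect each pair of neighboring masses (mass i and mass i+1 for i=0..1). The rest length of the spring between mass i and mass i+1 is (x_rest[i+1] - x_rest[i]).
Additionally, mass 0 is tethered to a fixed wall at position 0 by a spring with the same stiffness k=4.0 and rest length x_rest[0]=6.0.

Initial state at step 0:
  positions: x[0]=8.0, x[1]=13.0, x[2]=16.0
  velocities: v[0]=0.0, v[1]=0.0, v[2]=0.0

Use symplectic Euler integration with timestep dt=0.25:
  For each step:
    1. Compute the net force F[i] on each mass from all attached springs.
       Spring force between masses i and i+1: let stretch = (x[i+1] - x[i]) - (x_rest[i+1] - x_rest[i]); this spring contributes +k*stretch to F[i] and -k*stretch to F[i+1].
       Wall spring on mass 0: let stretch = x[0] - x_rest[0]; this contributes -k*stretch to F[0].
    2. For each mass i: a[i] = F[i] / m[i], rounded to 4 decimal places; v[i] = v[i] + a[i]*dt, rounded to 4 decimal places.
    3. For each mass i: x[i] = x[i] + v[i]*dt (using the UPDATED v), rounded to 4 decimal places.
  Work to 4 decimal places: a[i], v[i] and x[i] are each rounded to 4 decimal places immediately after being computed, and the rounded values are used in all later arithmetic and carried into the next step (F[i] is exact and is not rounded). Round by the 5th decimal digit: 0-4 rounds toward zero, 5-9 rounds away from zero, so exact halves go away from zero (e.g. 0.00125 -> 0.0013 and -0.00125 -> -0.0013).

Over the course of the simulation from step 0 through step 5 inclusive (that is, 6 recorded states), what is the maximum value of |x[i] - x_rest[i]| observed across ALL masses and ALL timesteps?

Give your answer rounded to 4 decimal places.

Step 0: x=[8.0000 13.0000 16.0000] v=[0.0000 0.0000 0.0000]
Step 1: x=[7.2500 12.5000 16.7500] v=[-3.0000 -2.0000 3.0000]
Step 2: x=[6.0000 11.7500 17.9375] v=[-5.0000 -3.0000 4.7500]
Step 3: x=[4.6875 11.1094 19.0781] v=[-5.2500 -2.5625 4.5625]
Step 4: x=[3.8086 10.8555 19.7266] v=[-3.5156 -1.0157 2.5938]
Step 5: x=[3.7393 11.0576 19.6573] v=[-0.2773 0.8085 -0.2773]
Max displacement = 2.2607

Answer: 2.2607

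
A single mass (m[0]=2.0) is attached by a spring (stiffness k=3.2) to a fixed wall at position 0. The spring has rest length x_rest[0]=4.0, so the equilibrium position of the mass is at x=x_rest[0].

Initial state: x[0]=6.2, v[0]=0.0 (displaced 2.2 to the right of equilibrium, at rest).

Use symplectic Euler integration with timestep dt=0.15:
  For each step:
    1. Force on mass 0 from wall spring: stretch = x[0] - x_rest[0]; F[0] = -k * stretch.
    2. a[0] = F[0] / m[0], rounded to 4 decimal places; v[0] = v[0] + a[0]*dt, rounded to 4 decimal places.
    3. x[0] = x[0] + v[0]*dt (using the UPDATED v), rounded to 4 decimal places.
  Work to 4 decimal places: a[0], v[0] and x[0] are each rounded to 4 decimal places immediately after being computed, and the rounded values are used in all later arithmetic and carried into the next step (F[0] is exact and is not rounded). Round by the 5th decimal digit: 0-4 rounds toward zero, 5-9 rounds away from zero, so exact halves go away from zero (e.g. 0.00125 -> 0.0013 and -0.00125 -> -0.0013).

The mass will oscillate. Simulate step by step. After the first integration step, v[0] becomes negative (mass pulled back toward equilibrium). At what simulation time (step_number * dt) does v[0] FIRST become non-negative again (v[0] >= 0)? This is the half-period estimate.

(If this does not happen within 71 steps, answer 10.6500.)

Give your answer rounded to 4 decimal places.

Step 0: x=[6.2000] v=[0.0000]
Step 1: x=[6.1208] v=[-0.5280]
Step 2: x=[5.9653] v=[-1.0370]
Step 3: x=[5.7390] v=[-1.5087]
Step 4: x=[5.4501] v=[-1.9261]
Step 5: x=[5.1090] v=[-2.2741]
Step 6: x=[4.7280] v=[-2.5403]
Step 7: x=[4.3208] v=[-2.7150]
Step 8: x=[3.9020] v=[-2.7920]
Step 9: x=[3.4867] v=[-2.7685]
Step 10: x=[3.0899] v=[-2.6453]
Step 11: x=[2.7259] v=[-2.4269]
Step 12: x=[2.4077] v=[-2.1211]
Step 13: x=[2.1469] v=[-1.7389]
Step 14: x=[1.9528] v=[-1.2942]
Step 15: x=[1.8324] v=[-0.8029]
Step 16: x=[1.7900] v=[-0.2827]
Step 17: x=[1.8272] v=[0.2477]
First v>=0 after going negative at step 17, time=2.5500

Answer: 2.5500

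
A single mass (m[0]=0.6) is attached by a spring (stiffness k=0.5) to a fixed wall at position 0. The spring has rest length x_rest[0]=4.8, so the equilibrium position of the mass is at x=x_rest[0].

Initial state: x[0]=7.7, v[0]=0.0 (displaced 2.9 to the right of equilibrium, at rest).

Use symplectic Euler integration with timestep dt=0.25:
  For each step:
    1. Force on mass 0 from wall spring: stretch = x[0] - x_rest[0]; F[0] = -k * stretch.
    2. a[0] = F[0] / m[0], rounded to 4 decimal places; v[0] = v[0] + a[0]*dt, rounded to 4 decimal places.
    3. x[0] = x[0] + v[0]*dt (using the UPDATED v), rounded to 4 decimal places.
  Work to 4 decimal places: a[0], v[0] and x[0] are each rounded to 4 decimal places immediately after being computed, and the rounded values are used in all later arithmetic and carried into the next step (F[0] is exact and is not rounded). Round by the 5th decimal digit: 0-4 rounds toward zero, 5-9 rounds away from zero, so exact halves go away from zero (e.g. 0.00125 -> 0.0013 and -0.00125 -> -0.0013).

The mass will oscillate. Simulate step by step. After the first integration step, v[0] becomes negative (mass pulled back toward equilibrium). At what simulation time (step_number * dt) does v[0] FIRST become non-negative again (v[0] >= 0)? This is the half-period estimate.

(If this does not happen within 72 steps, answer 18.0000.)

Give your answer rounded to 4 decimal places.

Step 0: x=[7.7000] v=[0.0000]
Step 1: x=[7.5490] v=[-0.6042]
Step 2: x=[7.2548] v=[-1.1769]
Step 3: x=[6.8327] v=[-1.6883]
Step 4: x=[6.3048] v=[-2.1118]
Step 5: x=[5.6985] v=[-2.4253]
Step 6: x=[5.0454] v=[-2.6125]
Step 7: x=[4.3795] v=[-2.6636]
Step 8: x=[3.7355] v=[-2.5760]
Step 9: x=[3.1470] v=[-2.3542]
Step 10: x=[2.6446] v=[-2.0098]
Step 11: x=[2.2544] v=[-1.5608]
Step 12: x=[1.9968] v=[-1.0305]
Step 13: x=[1.8852] v=[-0.4465]
Step 14: x=[1.9254] v=[0.1608]
First v>=0 after going negative at step 14, time=3.5000

Answer: 3.5000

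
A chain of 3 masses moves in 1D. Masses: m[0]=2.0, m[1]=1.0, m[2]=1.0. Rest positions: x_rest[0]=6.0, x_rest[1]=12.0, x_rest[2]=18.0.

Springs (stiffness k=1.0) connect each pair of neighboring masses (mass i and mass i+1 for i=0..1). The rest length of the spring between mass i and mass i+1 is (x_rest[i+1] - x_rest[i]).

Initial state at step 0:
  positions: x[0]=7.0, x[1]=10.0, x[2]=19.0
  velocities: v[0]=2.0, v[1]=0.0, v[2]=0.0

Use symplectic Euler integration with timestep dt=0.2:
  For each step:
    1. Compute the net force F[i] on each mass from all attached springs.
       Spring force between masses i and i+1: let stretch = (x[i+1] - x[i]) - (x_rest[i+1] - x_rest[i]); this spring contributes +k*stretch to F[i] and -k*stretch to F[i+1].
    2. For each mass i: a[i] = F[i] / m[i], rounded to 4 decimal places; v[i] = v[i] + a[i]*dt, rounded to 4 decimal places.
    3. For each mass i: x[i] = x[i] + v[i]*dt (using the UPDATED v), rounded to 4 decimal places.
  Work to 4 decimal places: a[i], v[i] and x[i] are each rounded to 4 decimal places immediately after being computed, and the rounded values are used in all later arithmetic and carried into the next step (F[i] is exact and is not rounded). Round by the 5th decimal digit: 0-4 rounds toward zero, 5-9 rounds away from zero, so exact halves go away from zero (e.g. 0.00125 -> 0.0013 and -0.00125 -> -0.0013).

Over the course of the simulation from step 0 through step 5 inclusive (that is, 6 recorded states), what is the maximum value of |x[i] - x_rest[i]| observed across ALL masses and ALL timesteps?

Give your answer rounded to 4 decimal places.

Answer: 2.1422

Derivation:
Step 0: x=[7.0000 10.0000 19.0000] v=[2.0000 0.0000 0.0000]
Step 1: x=[7.3400 10.2400 18.8800] v=[1.7000 1.2000 -0.6000]
Step 2: x=[7.6180 10.7096 18.6544] v=[1.3900 2.3480 -1.1280]
Step 3: x=[7.8378 11.3733 18.3510] v=[1.0992 3.3186 -1.5170]
Step 4: x=[8.0083 12.1747 18.0085] v=[0.8527 4.0070 -1.7125]
Step 5: x=[8.1422 13.0428 17.6726] v=[0.6693 4.3405 -1.6793]
Max displacement = 2.1422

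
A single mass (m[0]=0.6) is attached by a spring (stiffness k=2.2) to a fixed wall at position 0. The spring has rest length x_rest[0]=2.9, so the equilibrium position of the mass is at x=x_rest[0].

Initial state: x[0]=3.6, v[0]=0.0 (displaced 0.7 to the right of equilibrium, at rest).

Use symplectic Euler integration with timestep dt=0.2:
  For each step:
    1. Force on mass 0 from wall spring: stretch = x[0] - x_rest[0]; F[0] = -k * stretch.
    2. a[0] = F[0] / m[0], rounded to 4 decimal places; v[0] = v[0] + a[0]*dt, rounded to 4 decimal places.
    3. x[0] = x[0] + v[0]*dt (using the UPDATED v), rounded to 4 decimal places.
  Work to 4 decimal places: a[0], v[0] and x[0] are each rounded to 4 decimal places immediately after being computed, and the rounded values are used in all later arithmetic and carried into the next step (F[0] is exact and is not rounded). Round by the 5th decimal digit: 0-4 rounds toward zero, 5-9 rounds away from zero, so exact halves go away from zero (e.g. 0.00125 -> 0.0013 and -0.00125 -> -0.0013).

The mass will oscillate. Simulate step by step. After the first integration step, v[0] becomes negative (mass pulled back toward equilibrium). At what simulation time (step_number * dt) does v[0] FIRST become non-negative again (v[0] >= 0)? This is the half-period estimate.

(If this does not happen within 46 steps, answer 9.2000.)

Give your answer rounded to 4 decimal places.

Step 0: x=[3.6000] v=[0.0000]
Step 1: x=[3.4973] v=[-0.5133]
Step 2: x=[3.3070] v=[-0.9513]
Step 3: x=[3.0570] v=[-1.2498]
Step 4: x=[2.7840] v=[-1.3649]
Step 5: x=[2.5280] v=[-1.2798]
Step 6: x=[2.3266] v=[-1.0070]
Step 7: x=[2.2093] v=[-0.5865]
Step 8: x=[2.1933] v=[-0.0800]
Step 9: x=[2.2809] v=[0.4382]
First v>=0 after going negative at step 9, time=1.8000

Answer: 1.8000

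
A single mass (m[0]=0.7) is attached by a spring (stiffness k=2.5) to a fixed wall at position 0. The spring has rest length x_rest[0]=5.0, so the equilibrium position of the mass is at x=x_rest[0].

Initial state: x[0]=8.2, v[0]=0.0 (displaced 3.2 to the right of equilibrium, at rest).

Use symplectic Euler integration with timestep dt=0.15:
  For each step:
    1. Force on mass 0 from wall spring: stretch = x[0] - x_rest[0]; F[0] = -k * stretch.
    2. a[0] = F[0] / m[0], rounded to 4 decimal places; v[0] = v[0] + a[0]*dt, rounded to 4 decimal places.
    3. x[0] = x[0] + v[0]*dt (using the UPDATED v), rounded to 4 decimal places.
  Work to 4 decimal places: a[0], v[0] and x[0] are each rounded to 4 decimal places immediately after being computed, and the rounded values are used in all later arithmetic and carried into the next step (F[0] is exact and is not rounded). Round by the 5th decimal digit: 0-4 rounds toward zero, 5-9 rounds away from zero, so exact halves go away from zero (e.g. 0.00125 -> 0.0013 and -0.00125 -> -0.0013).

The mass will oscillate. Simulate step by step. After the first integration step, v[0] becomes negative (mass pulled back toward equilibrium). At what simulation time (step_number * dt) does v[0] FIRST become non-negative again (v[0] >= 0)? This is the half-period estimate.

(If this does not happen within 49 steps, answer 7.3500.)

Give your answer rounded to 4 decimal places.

Answer: 1.8000

Derivation:
Step 0: x=[8.2000] v=[0.0000]
Step 1: x=[7.9429] v=[-1.7143]
Step 2: x=[7.4493] v=[-3.2909]
Step 3: x=[6.7589] v=[-4.6030]
Step 4: x=[5.9271] v=[-5.5453]
Step 5: x=[5.0208] v=[-6.0420]
Step 6: x=[4.1128] v=[-6.0531]
Step 7: x=[3.2761] v=[-5.5778]
Step 8: x=[2.5780] v=[-4.6543]
Step 9: x=[2.0745] v=[-3.3568]
Step 10: x=[1.8061] v=[-1.7896]
Step 11: x=[1.7943] v=[-0.0786]
Step 12: x=[2.0401] v=[1.6387]
First v>=0 after going negative at step 12, time=1.8000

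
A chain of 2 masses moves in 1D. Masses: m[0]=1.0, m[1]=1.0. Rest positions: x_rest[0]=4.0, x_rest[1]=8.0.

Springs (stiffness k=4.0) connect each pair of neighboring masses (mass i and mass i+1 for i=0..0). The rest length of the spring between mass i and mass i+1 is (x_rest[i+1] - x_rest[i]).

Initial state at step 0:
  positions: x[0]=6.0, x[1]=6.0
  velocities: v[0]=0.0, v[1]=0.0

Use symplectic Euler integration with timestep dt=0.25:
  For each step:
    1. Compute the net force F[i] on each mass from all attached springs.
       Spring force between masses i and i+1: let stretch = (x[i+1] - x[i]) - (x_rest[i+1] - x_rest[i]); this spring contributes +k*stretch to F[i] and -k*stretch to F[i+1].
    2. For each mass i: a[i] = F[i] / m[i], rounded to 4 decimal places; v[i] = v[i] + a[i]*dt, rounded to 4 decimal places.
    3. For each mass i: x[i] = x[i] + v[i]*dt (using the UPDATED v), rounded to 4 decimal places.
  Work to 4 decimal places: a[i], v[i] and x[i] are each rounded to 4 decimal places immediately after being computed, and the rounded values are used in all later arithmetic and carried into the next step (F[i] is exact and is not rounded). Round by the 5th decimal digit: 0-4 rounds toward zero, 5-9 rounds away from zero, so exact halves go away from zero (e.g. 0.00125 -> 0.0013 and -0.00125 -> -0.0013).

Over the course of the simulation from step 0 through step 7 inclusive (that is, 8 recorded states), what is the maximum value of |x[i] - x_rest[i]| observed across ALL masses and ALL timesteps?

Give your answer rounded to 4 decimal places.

Step 0: x=[6.0000 6.0000] v=[0.0000 0.0000]
Step 1: x=[5.0000 7.0000] v=[-4.0000 4.0000]
Step 2: x=[3.5000 8.5000] v=[-6.0000 6.0000]
Step 3: x=[2.2500 9.7500] v=[-5.0000 5.0000]
Step 4: x=[1.8750 10.1250] v=[-1.5000 1.5000]
Step 5: x=[2.5625 9.4375] v=[2.7500 -2.7500]
Step 6: x=[3.9688 8.0313] v=[5.6250 -5.6250]
Step 7: x=[5.3907 6.6094] v=[5.6875 -5.6875]
Max displacement = 2.1250

Answer: 2.1250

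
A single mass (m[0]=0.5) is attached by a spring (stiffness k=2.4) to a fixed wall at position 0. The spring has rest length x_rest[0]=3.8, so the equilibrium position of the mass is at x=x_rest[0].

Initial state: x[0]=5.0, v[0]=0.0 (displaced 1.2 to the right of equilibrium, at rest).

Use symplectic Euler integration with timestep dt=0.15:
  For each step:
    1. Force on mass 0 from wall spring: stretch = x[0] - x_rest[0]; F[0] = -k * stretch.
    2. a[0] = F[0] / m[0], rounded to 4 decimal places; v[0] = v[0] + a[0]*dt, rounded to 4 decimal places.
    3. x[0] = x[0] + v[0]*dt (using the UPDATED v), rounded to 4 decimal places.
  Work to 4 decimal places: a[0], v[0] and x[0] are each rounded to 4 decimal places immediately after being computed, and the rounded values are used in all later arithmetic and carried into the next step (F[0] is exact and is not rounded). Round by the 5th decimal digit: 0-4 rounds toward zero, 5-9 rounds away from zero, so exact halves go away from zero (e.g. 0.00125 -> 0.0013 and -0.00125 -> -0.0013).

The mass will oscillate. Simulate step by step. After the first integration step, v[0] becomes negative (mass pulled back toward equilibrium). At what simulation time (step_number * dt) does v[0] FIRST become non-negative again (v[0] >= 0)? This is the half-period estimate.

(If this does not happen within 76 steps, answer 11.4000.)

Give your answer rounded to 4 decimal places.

Step 0: x=[5.0000] v=[0.0000]
Step 1: x=[4.8704] v=[-0.8640]
Step 2: x=[4.6252] v=[-1.6347]
Step 3: x=[4.2909] v=[-2.2289]
Step 4: x=[3.9036] v=[-2.5823]
Step 5: x=[3.5051] v=[-2.6569]
Step 6: x=[3.1384] v=[-2.4446]
Step 7: x=[2.8432] v=[-1.9682]
Step 8: x=[2.6513] v=[-1.2793]
Step 9: x=[2.5835] v=[-0.4522]
Step 10: x=[2.6471] v=[0.4237]
First v>=0 after going negative at step 10, time=1.5000

Answer: 1.5000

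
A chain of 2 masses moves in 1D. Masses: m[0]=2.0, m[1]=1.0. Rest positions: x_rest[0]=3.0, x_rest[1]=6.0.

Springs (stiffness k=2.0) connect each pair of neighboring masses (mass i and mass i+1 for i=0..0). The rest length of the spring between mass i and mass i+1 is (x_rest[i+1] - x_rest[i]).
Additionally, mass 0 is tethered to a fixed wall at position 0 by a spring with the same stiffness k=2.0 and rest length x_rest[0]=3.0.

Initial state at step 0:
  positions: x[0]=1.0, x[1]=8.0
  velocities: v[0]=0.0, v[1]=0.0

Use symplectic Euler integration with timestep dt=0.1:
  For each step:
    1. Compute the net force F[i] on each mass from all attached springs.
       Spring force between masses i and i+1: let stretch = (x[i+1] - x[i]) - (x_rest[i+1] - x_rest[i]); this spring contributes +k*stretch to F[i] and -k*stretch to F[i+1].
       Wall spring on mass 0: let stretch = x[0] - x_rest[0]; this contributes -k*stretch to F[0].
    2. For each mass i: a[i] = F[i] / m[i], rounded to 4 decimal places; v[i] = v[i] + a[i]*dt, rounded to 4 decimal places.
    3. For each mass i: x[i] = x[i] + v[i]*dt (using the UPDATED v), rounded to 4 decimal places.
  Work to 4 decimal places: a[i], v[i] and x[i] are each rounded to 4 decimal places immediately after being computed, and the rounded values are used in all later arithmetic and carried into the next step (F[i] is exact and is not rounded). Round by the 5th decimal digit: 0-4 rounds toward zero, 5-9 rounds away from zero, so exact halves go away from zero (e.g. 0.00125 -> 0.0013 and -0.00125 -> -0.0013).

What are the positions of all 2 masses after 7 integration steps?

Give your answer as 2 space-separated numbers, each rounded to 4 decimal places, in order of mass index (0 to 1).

Step 0: x=[1.0000 8.0000] v=[0.0000 0.0000]
Step 1: x=[1.0600 7.9200] v=[0.6000 -0.8000]
Step 2: x=[1.1780 7.7628] v=[1.1800 -1.5720]
Step 3: x=[1.3501 7.5339] v=[1.7207 -2.2890]
Step 4: x=[1.5705 7.2413] v=[2.2041 -2.9258]
Step 5: x=[1.8319 6.8953] v=[2.6141 -3.4600]
Step 6: x=[2.1256 6.5080] v=[2.9373 -3.8727]
Step 7: x=[2.4419 6.0931] v=[3.1630 -4.1492]

Answer: 2.4419 6.0931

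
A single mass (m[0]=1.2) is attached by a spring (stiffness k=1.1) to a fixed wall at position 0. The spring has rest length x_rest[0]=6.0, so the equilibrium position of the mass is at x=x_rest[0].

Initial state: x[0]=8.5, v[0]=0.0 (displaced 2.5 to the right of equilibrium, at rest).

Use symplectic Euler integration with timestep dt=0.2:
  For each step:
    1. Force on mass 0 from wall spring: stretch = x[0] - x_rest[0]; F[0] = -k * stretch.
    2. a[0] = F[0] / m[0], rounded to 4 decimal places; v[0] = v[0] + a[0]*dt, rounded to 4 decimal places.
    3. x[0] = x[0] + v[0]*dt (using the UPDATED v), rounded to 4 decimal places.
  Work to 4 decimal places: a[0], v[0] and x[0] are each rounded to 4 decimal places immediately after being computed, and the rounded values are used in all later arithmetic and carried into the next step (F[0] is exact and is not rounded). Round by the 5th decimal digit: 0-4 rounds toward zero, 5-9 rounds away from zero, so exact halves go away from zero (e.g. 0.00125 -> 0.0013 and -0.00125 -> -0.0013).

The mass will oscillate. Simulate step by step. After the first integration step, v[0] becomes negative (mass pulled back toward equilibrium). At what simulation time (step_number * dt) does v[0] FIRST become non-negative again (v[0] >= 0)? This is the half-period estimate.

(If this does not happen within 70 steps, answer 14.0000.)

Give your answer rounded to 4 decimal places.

Answer: 3.4000

Derivation:
Step 0: x=[8.5000] v=[0.0000]
Step 1: x=[8.4083] v=[-0.4583]
Step 2: x=[8.2283] v=[-0.8998]
Step 3: x=[7.9666] v=[-1.3083]
Step 4: x=[7.6328] v=[-1.6688]
Step 5: x=[7.2392] v=[-1.9681]
Step 6: x=[6.8001] v=[-2.1953]
Step 7: x=[6.3317] v=[-2.3420]
Step 8: x=[5.8511] v=[-2.4028]
Step 9: x=[5.3760] v=[-2.3755]
Step 10: x=[4.9238] v=[-2.2611]
Step 11: x=[4.5110] v=[-2.0638]
Step 12: x=[4.1528] v=[-1.7908]
Step 13: x=[3.8624] v=[-1.4521]
Step 14: x=[3.6504] v=[-1.0602]
Step 15: x=[3.5245] v=[-0.6294]
Step 16: x=[3.4894] v=[-0.1756]
Step 17: x=[3.5463] v=[0.2847]
First v>=0 after going negative at step 17, time=3.4000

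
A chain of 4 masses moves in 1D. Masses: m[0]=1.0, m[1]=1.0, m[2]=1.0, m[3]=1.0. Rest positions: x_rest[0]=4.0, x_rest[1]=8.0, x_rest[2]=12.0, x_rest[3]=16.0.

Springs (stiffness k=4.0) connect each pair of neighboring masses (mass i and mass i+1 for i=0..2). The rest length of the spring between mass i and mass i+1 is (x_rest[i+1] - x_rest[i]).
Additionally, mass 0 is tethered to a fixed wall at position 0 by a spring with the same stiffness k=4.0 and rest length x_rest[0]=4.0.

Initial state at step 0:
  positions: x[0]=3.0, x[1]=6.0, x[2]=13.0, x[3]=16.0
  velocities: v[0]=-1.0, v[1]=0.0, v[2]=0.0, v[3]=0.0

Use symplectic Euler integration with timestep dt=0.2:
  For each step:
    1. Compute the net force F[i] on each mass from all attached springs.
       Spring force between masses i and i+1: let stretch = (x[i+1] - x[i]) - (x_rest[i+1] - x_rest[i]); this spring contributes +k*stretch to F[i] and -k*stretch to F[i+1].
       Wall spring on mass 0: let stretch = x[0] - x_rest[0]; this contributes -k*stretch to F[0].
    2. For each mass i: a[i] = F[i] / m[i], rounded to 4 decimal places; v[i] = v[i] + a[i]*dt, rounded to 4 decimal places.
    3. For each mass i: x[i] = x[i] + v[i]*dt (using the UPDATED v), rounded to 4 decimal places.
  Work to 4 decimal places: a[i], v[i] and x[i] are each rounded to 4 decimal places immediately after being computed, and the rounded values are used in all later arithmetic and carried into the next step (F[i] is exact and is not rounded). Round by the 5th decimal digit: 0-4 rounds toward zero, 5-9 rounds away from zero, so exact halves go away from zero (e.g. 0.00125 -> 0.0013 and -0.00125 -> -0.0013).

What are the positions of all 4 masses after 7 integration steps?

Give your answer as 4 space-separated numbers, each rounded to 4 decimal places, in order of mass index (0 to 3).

Answer: 5.6326 7.7069 12.4066 14.4618

Derivation:
Step 0: x=[3.0000 6.0000 13.0000 16.0000] v=[-1.0000 0.0000 0.0000 0.0000]
Step 1: x=[2.8000 6.6400 12.3600 16.1600] v=[-1.0000 3.2000 -3.2000 0.8000]
Step 2: x=[2.7664 7.5808 11.4128 16.3520] v=[-0.1680 4.7040 -4.7360 0.9600]
Step 3: x=[3.0605 8.3644 10.6428 16.3937] v=[1.4704 3.9181 -3.8502 0.2086]
Step 4: x=[3.7135 8.6639 10.4284 16.1553] v=[3.2651 1.4977 -1.0722 -1.1921]
Step 5: x=[4.5644 8.4537 10.8479 15.6406] v=[4.2546 -1.0510 2.0977 -2.5736]
Step 6: x=[5.3073 8.0043 11.6512 14.9990] v=[3.7145 -2.2471 4.0165 -3.2078]
Step 7: x=[5.6326 7.7069 12.4066 14.4618] v=[1.6263 -1.4872 3.7772 -2.6860]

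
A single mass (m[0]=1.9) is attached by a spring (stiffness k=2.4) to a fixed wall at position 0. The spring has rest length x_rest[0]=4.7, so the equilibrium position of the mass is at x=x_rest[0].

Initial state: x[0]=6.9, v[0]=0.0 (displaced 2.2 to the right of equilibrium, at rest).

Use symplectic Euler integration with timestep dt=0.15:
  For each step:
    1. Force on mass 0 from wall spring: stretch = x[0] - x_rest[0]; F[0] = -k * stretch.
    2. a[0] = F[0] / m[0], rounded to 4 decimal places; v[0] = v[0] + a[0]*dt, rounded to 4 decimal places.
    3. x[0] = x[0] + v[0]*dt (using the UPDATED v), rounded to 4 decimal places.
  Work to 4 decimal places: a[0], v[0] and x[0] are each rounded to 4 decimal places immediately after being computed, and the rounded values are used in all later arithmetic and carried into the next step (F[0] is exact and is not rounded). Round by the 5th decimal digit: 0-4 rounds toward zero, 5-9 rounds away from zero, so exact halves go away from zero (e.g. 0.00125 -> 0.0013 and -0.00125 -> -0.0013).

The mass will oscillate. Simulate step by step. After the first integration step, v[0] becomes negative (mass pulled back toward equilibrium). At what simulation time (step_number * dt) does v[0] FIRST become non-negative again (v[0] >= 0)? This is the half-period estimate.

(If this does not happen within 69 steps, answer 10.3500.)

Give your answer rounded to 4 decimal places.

Answer: 2.8500

Derivation:
Step 0: x=[6.9000] v=[0.0000]
Step 1: x=[6.8375] v=[-0.4168]
Step 2: x=[6.7142] v=[-0.8218]
Step 3: x=[6.5337] v=[-1.2034]
Step 4: x=[6.3011] v=[-1.5508]
Step 5: x=[6.0230] v=[-1.8542]
Step 6: x=[5.7073] v=[-2.1049]
Step 7: x=[5.3629] v=[-2.2958]
Step 8: x=[4.9997] v=[-2.4214]
Step 9: x=[4.6280] v=[-2.4782]
Step 10: x=[4.2583] v=[-2.4646]
Step 11: x=[3.9012] v=[-2.3809]
Step 12: x=[3.5668] v=[-2.2296]
Step 13: x=[3.2646] v=[-2.0149]
Step 14: x=[3.0032] v=[-1.7429]
Step 15: x=[2.7900] v=[-1.4214]
Step 16: x=[2.6311] v=[-1.0595]
Step 17: x=[2.5310] v=[-0.6675]
Step 18: x=[2.4925] v=[-0.2565]
Step 19: x=[2.5168] v=[0.1618]
First v>=0 after going negative at step 19, time=2.8500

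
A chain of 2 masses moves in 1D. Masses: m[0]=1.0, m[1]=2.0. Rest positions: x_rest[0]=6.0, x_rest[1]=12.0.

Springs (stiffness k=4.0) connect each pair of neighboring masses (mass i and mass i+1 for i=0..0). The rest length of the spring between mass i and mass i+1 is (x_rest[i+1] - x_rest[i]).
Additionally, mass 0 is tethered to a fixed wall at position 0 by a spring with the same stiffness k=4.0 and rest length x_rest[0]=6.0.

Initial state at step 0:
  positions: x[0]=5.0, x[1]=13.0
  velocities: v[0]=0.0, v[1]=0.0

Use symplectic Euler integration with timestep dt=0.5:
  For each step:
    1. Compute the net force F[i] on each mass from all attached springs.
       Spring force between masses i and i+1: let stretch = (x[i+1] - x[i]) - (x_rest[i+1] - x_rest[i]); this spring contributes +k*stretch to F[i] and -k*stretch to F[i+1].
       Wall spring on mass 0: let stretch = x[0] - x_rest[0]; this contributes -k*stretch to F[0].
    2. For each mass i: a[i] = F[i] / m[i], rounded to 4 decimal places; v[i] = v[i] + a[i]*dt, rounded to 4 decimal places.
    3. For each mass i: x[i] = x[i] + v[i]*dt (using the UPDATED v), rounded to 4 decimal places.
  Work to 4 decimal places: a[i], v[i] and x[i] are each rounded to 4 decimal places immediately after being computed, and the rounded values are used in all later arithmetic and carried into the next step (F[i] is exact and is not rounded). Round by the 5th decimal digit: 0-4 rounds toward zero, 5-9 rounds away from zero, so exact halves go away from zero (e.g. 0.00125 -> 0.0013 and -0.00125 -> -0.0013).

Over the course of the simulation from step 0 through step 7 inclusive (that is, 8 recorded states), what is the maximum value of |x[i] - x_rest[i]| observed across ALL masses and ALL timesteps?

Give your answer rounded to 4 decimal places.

Answer: 2.3125

Derivation:
Step 0: x=[5.0000 13.0000] v=[0.0000 0.0000]
Step 1: x=[8.0000 12.0000] v=[6.0000 -2.0000]
Step 2: x=[7.0000 12.0000] v=[-2.0000 0.0000]
Step 3: x=[4.0000 12.5000] v=[-6.0000 1.0000]
Step 4: x=[5.5000 11.7500] v=[3.0000 -1.5000]
Step 5: x=[7.7500 10.8750] v=[4.5000 -1.7500]
Step 6: x=[5.3750 11.4375] v=[-4.7500 1.1250]
Step 7: x=[3.6875 11.9688] v=[-3.3750 1.0625]
Max displacement = 2.3125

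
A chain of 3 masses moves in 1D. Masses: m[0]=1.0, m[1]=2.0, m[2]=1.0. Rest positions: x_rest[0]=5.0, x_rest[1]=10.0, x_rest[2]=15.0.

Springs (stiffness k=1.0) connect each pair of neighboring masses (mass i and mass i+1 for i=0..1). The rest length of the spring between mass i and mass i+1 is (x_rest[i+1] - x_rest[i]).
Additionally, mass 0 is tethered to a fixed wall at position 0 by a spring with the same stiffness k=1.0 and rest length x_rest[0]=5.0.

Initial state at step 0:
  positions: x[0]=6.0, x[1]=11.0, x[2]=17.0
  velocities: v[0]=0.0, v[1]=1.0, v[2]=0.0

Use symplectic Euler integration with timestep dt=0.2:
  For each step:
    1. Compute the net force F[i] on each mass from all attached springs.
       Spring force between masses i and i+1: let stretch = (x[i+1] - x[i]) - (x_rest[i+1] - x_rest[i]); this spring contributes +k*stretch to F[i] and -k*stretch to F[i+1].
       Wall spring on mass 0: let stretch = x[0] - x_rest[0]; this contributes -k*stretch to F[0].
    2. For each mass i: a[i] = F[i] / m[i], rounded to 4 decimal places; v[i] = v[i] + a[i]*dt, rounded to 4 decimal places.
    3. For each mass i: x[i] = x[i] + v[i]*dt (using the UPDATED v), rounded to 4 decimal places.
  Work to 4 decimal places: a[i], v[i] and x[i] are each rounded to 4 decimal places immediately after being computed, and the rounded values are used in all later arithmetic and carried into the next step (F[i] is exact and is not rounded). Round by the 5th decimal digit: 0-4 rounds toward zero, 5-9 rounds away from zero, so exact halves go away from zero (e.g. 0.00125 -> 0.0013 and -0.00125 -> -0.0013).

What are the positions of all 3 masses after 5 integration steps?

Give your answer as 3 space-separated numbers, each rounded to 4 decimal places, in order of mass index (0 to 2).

Step 0: x=[6.0000 11.0000 17.0000] v=[0.0000 1.0000 0.0000]
Step 1: x=[5.9600 11.2200 16.9600] v=[-0.2000 1.1000 -0.2000]
Step 2: x=[5.8920 11.4496 16.8904] v=[-0.3400 1.1480 -0.3480]
Step 3: x=[5.8106 11.6769 16.8032] v=[-0.4069 1.1363 -0.4362]
Step 4: x=[5.7314 11.8894 16.7109] v=[-0.3958 1.0623 -0.4615]
Step 5: x=[5.6693 12.0751 16.6257] v=[-0.3105 0.9286 -0.4258]

Answer: 5.6693 12.0751 16.6257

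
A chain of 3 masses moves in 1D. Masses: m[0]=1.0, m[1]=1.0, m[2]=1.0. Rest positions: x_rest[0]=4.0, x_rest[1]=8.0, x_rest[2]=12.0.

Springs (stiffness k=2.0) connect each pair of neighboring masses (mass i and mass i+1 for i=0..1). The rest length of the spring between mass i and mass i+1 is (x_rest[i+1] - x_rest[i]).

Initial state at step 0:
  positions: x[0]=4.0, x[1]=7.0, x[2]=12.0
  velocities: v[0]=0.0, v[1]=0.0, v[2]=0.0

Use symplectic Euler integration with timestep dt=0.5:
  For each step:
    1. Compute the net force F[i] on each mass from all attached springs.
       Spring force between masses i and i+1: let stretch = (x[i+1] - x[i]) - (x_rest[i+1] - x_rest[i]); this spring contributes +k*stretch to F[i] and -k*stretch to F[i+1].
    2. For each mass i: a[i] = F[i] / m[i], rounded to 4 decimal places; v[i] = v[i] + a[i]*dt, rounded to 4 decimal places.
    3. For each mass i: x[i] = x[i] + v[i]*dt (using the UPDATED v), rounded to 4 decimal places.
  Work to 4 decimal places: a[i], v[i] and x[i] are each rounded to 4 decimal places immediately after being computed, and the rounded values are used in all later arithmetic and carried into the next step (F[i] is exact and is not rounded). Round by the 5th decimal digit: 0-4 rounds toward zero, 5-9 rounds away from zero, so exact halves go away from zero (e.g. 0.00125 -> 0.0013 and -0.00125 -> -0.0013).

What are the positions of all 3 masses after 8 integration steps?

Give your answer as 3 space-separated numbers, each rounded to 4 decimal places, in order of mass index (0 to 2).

Answer: 3.7540 7.4923 11.7540

Derivation:
Step 0: x=[4.0000 7.0000 12.0000] v=[0.0000 0.0000 0.0000]
Step 1: x=[3.5000 8.0000 11.5000] v=[-1.0000 2.0000 -1.0000]
Step 2: x=[3.2500 8.5000 11.2500] v=[-0.5000 1.0000 -0.5000]
Step 3: x=[3.6250 7.7500 11.6250] v=[0.7500 -1.5000 0.7500]
Step 4: x=[4.0625 6.8750 12.0625] v=[0.8750 -1.7500 0.8750]
Step 5: x=[3.9063 7.1875 11.9063] v=[-0.3125 0.6250 -0.3125]
Step 6: x=[3.3907 8.2188 11.3907] v=[-1.0313 2.0626 -1.0313]
Step 7: x=[3.2891 8.4220 11.2891] v=[-0.2032 0.4064 -0.2032]
Step 8: x=[3.7540 7.4923 11.7540] v=[0.9297 -1.8594 0.9297]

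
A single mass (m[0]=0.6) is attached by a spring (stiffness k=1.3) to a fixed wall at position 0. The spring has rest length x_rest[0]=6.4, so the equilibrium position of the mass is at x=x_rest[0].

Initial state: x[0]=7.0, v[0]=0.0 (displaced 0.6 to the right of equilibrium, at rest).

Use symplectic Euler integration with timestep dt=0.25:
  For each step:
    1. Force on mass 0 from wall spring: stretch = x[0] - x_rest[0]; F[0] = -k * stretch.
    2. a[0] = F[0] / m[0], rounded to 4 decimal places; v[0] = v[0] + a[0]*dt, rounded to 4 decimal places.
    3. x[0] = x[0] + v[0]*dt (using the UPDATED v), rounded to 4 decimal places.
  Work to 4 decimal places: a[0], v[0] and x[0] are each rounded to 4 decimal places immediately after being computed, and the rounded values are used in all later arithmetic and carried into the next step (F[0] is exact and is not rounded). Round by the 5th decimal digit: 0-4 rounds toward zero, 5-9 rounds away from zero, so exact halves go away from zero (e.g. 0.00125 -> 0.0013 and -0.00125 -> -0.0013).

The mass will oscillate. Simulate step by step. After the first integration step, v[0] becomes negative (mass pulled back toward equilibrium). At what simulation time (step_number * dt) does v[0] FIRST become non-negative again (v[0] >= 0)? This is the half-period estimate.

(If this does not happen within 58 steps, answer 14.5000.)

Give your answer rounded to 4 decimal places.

Answer: 2.2500

Derivation:
Step 0: x=[7.0000] v=[0.0000]
Step 1: x=[6.9188] v=[-0.3250]
Step 2: x=[6.7673] v=[-0.6060]
Step 3: x=[6.5661] v=[-0.8050]
Step 4: x=[6.3424] v=[-0.8950]
Step 5: x=[6.1265] v=[-0.8638]
Step 6: x=[5.9476] v=[-0.7157]
Step 7: x=[5.8299] v=[-0.4707]
Step 8: x=[5.7894] v=[-0.1619]
Step 9: x=[5.8316] v=[0.1689]
First v>=0 after going negative at step 9, time=2.2500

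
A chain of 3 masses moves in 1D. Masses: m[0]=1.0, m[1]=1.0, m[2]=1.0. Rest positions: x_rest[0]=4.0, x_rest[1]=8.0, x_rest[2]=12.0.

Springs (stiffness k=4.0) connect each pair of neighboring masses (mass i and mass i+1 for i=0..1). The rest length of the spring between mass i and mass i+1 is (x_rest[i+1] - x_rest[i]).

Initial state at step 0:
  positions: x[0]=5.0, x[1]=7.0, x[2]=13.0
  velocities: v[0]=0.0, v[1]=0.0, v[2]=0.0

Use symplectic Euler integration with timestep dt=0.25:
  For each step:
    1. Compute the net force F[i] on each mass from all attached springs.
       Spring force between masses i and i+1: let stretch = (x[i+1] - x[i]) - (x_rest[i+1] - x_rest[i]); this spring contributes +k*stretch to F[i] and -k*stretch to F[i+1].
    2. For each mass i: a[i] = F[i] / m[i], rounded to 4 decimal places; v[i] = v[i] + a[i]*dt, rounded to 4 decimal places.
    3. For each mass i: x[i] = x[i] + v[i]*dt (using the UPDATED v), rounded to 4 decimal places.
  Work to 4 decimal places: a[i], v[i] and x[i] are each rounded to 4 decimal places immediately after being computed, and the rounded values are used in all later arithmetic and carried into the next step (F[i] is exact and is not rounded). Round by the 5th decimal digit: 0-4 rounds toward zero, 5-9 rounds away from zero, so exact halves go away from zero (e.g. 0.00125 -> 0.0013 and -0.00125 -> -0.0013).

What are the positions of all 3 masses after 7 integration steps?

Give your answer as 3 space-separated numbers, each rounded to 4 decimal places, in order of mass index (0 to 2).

Answer: 5.0044 6.9916 13.0044

Derivation:
Step 0: x=[5.0000 7.0000 13.0000] v=[0.0000 0.0000 0.0000]
Step 1: x=[4.5000 8.0000 12.5000] v=[-2.0000 4.0000 -2.0000]
Step 2: x=[3.8750 9.2500 11.8750] v=[-2.5000 5.0000 -2.5000]
Step 3: x=[3.5938 9.8125 11.5938] v=[-1.1250 2.2500 -1.1250]
Step 4: x=[3.8672 9.2657 11.8672] v=[1.0937 -2.1874 1.0937]
Step 5: x=[4.4903 8.0196 12.4903] v=[2.4922 -4.9844 2.4922]
Step 6: x=[4.9957 7.0089 12.9957] v=[2.0215 -4.0430 2.0215]
Step 7: x=[5.0044 6.9916 13.0044] v=[0.0347 -0.0694 0.0347]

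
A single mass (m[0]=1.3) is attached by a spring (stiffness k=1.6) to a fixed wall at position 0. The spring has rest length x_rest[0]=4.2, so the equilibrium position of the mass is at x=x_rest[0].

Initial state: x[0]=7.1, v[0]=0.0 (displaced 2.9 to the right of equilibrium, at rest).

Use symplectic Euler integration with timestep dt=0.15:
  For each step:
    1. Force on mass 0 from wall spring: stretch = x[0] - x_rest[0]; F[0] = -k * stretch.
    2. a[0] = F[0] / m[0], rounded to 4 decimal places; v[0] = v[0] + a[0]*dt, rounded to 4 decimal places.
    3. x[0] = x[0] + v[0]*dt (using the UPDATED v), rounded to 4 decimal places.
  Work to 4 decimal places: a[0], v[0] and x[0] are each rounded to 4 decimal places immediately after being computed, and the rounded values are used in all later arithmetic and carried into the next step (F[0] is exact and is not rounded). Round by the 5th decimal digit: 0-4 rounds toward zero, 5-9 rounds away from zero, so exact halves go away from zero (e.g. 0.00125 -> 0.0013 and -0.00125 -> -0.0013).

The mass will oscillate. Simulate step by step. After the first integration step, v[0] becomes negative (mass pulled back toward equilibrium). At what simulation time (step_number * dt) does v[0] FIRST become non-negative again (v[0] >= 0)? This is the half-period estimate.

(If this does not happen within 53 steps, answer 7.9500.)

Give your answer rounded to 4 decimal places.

Step 0: x=[7.1000] v=[0.0000]
Step 1: x=[7.0197] v=[-0.5354]
Step 2: x=[6.8613] v=[-1.0560]
Step 3: x=[6.6292] v=[-1.5473]
Step 4: x=[6.3298] v=[-1.9958]
Step 5: x=[5.9715] v=[-2.3890]
Step 6: x=[5.5641] v=[-2.7160]
Step 7: x=[5.1189] v=[-2.9678]
Step 8: x=[4.6483] v=[-3.1375]
Step 9: x=[4.1653] v=[-3.2203]
Step 10: x=[3.6832] v=[-3.2139]
Step 11: x=[3.2154] v=[-3.1185]
Step 12: x=[2.7749] v=[-2.9367]
Step 13: x=[2.3739] v=[-2.6736]
Step 14: x=[2.0234] v=[-2.3365]
Step 15: x=[1.7332] v=[-1.9347]
Step 16: x=[1.5113] v=[-1.4793]
Step 17: x=[1.3639] v=[-0.9829]
Step 18: x=[1.2950] v=[-0.4593]
Step 19: x=[1.3066] v=[0.0770]
First v>=0 after going negative at step 19, time=2.8500

Answer: 2.8500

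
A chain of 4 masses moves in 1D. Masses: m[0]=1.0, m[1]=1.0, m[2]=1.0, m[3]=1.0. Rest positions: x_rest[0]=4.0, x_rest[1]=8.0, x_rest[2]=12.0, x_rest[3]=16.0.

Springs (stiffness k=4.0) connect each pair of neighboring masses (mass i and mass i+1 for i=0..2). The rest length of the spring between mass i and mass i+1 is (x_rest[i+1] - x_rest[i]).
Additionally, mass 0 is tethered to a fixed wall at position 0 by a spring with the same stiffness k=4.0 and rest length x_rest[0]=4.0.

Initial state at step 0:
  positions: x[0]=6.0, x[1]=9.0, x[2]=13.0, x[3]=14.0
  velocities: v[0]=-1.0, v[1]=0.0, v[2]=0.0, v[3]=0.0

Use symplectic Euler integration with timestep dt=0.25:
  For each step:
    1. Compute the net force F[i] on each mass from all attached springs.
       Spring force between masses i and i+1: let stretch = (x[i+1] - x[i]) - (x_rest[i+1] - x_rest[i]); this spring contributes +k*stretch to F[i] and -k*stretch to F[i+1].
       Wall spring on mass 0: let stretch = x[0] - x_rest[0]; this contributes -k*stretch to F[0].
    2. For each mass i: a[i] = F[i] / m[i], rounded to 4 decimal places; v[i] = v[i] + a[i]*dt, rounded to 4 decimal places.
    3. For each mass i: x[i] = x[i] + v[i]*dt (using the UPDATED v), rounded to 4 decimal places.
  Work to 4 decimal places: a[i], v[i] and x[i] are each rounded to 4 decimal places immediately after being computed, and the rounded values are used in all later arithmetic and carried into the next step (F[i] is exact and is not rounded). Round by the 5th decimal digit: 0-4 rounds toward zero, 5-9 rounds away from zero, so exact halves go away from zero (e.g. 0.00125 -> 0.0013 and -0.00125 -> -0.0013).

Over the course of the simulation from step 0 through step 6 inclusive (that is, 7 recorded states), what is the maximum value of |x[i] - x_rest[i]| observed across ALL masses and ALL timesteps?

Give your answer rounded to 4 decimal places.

Answer: 2.7858

Derivation:
Step 0: x=[6.0000 9.0000 13.0000 14.0000] v=[-1.0000 0.0000 0.0000 0.0000]
Step 1: x=[5.0000 9.2500 12.2500 14.7500] v=[-4.0000 1.0000 -3.0000 3.0000]
Step 2: x=[3.8125 9.1875 11.3750 15.8750] v=[-4.7500 -0.2500 -3.5000 4.5000]
Step 3: x=[3.0156 8.3281 11.0781 16.8750] v=[-3.1875 -3.4375 -1.1875 4.0000]
Step 4: x=[2.7930 6.8281 11.5430 17.4258] v=[-0.8906 -6.0000 1.8594 2.2031]
Step 5: x=[2.8809 5.4981 12.2998 17.5059] v=[0.3515 -5.3202 3.0273 0.3203]
Step 6: x=[2.9029 5.2142 12.6577 17.2845] v=[0.0878 -1.1357 1.4317 -0.8858]
Max displacement = 2.7858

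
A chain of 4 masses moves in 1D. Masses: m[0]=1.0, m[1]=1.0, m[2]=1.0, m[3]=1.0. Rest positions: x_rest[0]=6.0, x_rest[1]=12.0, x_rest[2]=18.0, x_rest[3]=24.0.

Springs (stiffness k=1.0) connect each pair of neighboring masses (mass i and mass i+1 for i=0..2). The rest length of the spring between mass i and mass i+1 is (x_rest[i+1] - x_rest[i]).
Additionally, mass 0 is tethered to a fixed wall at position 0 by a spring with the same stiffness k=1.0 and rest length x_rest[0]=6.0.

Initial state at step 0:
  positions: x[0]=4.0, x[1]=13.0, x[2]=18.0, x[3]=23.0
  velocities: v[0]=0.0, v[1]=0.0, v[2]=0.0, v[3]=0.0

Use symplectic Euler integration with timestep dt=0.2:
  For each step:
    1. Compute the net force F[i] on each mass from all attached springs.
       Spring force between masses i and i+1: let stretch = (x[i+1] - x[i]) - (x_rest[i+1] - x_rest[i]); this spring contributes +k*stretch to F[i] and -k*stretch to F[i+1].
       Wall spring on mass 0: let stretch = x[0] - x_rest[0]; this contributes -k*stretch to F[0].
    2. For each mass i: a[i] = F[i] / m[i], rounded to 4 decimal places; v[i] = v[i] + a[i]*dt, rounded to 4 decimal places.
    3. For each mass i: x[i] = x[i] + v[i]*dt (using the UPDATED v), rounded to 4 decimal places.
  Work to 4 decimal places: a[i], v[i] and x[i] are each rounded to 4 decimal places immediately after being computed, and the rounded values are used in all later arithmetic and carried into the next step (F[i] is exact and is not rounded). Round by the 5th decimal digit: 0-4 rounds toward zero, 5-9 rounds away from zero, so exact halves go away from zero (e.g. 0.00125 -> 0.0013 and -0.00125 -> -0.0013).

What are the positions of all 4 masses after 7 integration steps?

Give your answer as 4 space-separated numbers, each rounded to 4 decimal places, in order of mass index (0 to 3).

Step 0: x=[4.0000 13.0000 18.0000 23.0000] v=[0.0000 0.0000 0.0000 0.0000]
Step 1: x=[4.2000 12.8400 18.0000 23.0400] v=[1.0000 -0.8000 0.0000 0.2000]
Step 2: x=[4.5776 12.5408 17.9952 23.1184] v=[1.8880 -1.4960 -0.0240 0.3920]
Step 3: x=[5.0906 12.1412 17.9772 23.2319] v=[2.5651 -1.9978 -0.0902 0.5674]
Step 4: x=[5.6820 11.6931 17.9359 23.3752] v=[2.9571 -2.2407 -0.2065 0.7165]
Step 5: x=[6.2866 11.2542 17.8625 23.5409] v=[3.0229 -2.1944 -0.3672 0.8286]
Step 6: x=[6.8384 10.8809 17.7519 23.7195] v=[2.7591 -1.8663 -0.5532 0.8929]
Step 7: x=[7.2784 10.6208 17.6051 23.8994] v=[2.1999 -1.3006 -0.7339 0.8994]

Answer: 7.2784 10.6208 17.6051 23.8994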